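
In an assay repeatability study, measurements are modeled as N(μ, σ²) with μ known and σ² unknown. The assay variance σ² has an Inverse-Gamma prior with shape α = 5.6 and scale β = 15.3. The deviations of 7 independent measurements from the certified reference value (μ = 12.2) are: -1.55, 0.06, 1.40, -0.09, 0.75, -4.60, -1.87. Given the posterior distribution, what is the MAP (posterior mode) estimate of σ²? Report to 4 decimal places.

2.9799

With known mean μ and an Inverse-Gamma(α, β) prior on σ², the Normal likelihood is conjugate: posterior is Inv-Gamma(α + n/2, β + Σ(xᵢ−μ)²/2).
Σ(xᵢ−μ)² = (-1.55)² + (0.06)² + (1.40)² + (-0.09)² + (0.75)² + (-4.60)² + (-1.87)² = 29.5936.
Posterior: Inv-Gamma(5.6 + 7/2, 15.3 + 29.5936/2) = Inv-Gamma(9.10, 30.09680).
Mode = β/(α+1) = 30.09680/10.10 = 2.9799.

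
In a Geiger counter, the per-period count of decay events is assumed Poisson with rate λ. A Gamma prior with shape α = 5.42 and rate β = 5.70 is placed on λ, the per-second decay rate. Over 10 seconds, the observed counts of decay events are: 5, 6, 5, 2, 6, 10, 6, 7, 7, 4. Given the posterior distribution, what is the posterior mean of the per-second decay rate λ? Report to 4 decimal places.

4.0395

With a Gamma(shape α, rate β) prior, the Poisson likelihood is conjugate: the posterior is Gamma(α + ΣXᵢ, β + n).
Sum of counts S = 58 over n = 10 seconds.
Posterior: Gamma(α+S, β+n) = Gamma(5.42+58, 5.70+10) = Gamma(63.42, 15.70).
Posterior mean = α/β = 63.42/15.70 = 4.0395.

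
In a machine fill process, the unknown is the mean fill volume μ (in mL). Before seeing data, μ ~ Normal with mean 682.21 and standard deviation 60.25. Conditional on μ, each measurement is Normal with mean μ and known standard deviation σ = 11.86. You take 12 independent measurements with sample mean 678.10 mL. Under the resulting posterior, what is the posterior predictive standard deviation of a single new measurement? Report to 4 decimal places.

For Normal data with known variance σ², a Normal(μ₀, σ₀²) prior on μ is conjugate. Posterior precision = 1/σ₀² + n/σ²; posterior mean is the precision-weighted average of μ₀ and x̄.
σ₀² = 60.25² = 3630.0625, σ² = 11.86² = 140.6596; σ² + n·σ₀² = 140.6596 + 12·3630.0625 = 43701.4096.
Posterior precision = 1/σ₀² + n/σ² = 1/3630.0625 + 12/140.6596 = (σ² + n·σ₀²)/(σ₀²σ²) = 43701.4096/(3630.0625·140.6596); posterior variance σₙ² = σ₀²σ²/(σ² + n·σ₀²) = 3630.0625·140.6596/43701.4096 = 11.683905.
Predictive variance for one new observation = σₙ² + σ² = 3630.0625·140.6596/43701.4096 + 140.6596 = σ²·(σ₀² + 43701.4096)/43701.4096 = 140.6596·47331.4721/43701.4096 = 152.343505; SD = √(140.6596·47331.4721/43701.4096) = 12.3428.

12.3428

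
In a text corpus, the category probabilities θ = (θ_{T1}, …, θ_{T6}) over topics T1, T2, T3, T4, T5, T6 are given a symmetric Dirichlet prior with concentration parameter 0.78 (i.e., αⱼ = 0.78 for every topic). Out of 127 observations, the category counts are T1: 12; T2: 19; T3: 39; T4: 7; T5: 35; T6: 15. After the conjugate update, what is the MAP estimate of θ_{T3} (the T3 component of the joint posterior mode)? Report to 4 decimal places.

The Dirichlet prior is conjugate to the Multinomial likelihood: each posterior αⱼ = prior αⱼ + observed count nⱼ.
Posterior concentration: (12.78, 19.78, 39.78, 7.78, 35.78, 15.78), total = 131.68.
Joint mode component: (α_{T3}−1)/(Σα−K) = 38.78/125.68 = 0.3086.

0.3086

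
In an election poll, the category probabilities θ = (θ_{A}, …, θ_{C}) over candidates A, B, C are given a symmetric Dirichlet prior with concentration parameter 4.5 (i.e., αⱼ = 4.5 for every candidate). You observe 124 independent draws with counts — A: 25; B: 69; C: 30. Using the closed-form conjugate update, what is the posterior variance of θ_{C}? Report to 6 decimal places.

0.001357

The Dirichlet prior is conjugate to the Multinomial likelihood: each posterior αⱼ = prior αⱼ + observed count nⱼ.
Posterior concentration: (29.5, 73.5, 34.5), total = 137.5.
Var[θ_j] = α_j(Σα−α_j)/((Σα)²(Σα+1)) = 34.5·103.0/(137.5²·138.5) = 0.001357.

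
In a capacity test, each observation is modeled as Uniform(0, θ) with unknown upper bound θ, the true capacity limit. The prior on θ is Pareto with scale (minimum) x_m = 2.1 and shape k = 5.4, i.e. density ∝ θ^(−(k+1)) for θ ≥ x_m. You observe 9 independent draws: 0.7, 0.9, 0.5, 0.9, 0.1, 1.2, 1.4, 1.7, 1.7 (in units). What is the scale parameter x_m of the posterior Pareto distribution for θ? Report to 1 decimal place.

2.1

A Pareto(scale x_m, shape k) prior on the upper bound θ of Uniform(0, θ) is conjugate: posterior is Pareto(max(x_m, max xᵢ), k + n).
Sample maximum = 1.7; prior scale x_m = 2.1 → posterior scale = max = 2.1.
Posterior shape = 5.4 + 9 = 14.4.
Posterior scale x_m = 2.1.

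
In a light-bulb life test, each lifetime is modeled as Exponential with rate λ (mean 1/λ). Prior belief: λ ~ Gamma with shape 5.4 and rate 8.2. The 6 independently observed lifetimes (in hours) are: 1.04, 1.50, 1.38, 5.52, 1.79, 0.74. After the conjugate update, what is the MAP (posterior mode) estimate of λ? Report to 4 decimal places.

0.5156

With a Gamma(shape α, rate β) prior on the exponential rate λ, the posterior after n observations with total T = Σxᵢ is Gamma(α+n, β+T).
Sum of observations T = 11.97 hours; n = 6.
Posterior: Gamma(5.4+6, 8.2+11.97) = Gamma(11.4, 20.17).
Mode = (α−1)/β = 0.5156.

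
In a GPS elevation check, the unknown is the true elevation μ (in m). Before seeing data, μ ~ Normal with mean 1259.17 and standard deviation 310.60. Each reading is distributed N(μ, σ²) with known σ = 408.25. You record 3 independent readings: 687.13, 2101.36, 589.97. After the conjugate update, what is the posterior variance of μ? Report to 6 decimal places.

35254.078302

For Normal data with known variance σ², a Normal(μ₀, σ₀²) prior on μ is conjugate. Posterior precision = 1/σ₀² + n/σ²; posterior mean is the precision-weighted average of μ₀ and x̄.
σ₀² = 310.60² = 96472.36, σ² = 408.25² = 166668.0625; σ² + n·σ₀² = 166668.0625 + 3·96472.36 = 456085.1425.
Posterior precision = 1/σ₀² + n/σ² = 1/96472.36 + 3/166668.0625 = (σ² + n·σ₀²)/(σ₀²σ²) = 456085.1425/(96472.36·166668.0625); posterior variance σₙ² = σ₀²σ²/(σ² + n·σ₀²) = 96472.36·166668.0625/456085.1425 = 35254.078302.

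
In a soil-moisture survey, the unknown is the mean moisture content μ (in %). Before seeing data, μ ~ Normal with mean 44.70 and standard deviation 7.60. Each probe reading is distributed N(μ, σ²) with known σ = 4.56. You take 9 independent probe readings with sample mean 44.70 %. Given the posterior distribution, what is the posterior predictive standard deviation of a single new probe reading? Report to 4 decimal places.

For Normal data with known variance σ², a Normal(μ₀, σ₀²) prior on μ is conjugate. Posterior precision = 1/σ₀² + n/σ²; posterior mean is the precision-weighted average of μ₀ and x̄.
σ₀² = 7.60² = 57.76, σ² = 4.56² = 20.7936; σ² + n·σ₀² = 20.7936 + 9·57.76 = 540.6336.
Posterior precision = 1/σ₀² + n/σ² = 1/57.76 + 9/20.7936 = (σ² + n·σ₀²)/(σ₀²σ²) = 540.6336/(57.76·20.7936); posterior variance σₙ² = σ₀²σ²/(σ² + n·σ₀²) = 57.76·20.7936/540.6336 = 2.221538.
Predictive variance for one new observation = σₙ² + σ² = 57.76·20.7936/540.6336 + 20.7936 = σ²·(σ₀² + 540.6336)/540.6336 = 20.7936·598.3936/540.6336 = 23.015138; SD = √(20.7936·598.3936/540.6336) = 4.7974.

4.7974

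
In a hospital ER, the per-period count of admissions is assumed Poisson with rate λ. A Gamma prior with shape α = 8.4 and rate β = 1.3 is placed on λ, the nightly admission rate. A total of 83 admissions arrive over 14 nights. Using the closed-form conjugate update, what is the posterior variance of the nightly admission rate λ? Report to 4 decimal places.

0.3904

With a Gamma(shape α, rate β) prior, the Poisson likelihood is conjugate: the posterior is Gamma(α + ΣXᵢ, β + n).
Posterior: Gamma(α+S, β+n) = Gamma(8.4+83, 1.3+14) = Gamma(91.4, 15.3).
Var = α/β² = 91.4/15.3² = 0.3904.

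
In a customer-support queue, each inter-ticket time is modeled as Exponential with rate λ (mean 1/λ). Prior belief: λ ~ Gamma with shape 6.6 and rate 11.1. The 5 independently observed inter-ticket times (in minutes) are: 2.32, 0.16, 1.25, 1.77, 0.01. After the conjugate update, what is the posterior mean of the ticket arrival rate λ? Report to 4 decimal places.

With a Gamma(shape α, rate β) prior on the exponential rate λ, the posterior after n observations with total T = Σxᵢ is Gamma(α+n, β+T).
Sum of observations T = 5.51 minutes; n = 5.
Posterior: Gamma(6.6+5, 11.1+5.51) = Gamma(11.6, 16.61).
Posterior mean of λ = α/β = 11.6/16.61 = 0.6984.

0.6984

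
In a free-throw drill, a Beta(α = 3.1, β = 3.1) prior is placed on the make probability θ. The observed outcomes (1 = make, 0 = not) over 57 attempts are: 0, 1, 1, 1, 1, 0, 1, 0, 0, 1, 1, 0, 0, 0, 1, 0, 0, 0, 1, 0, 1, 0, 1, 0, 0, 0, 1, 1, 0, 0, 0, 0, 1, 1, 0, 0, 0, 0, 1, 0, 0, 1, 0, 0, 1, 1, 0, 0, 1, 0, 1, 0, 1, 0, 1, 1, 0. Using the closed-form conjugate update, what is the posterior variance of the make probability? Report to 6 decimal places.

0.003815

The Beta prior is conjugate to a Binomial/Bernoulli likelihood; the update adds successes to α and failures to β.
Posterior: Beta(α+k, β+n−k) = Beta(3.1+24, 3.1+33) = Beta(27.1, 36.1).
Var = αβ/((α+β)²(α+β+1)) = 27.1·36.1/(63.2²·64.2) = 0.003815.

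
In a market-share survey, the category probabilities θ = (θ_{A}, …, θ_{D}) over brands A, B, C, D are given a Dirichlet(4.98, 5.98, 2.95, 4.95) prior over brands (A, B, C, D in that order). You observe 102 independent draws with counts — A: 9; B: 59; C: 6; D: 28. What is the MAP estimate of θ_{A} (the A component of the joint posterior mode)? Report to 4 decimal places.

0.1111

The Dirichlet prior is conjugate to the Multinomial likelihood: each posterior αⱼ = prior αⱼ + observed count nⱼ.
Posterior concentration: (13.98, 64.98, 8.95, 32.95), total = 120.86.
Joint mode component: (α_{A}−1)/(Σα−K) = 12.98/116.86 = 0.1111.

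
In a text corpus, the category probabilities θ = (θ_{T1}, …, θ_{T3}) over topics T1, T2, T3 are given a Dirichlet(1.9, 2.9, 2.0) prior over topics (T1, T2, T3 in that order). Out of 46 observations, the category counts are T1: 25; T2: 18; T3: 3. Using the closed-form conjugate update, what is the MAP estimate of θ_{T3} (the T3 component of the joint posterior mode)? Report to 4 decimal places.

The Dirichlet prior is conjugate to the Multinomial likelihood: each posterior αⱼ = prior αⱼ + observed count nⱼ.
Posterior concentration: (26.9, 20.9, 5.0), total = 52.8.
Joint mode component: (α_{T3}−1)/(Σα−K) = 4.0/49.8 = 0.0803.

0.0803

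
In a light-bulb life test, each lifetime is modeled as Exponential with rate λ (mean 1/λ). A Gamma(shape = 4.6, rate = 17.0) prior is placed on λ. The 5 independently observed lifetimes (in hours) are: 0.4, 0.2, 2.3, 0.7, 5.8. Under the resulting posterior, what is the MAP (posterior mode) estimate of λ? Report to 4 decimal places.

With a Gamma(shape α, rate β) prior on the exponential rate λ, the posterior after n observations with total T = Σxᵢ is Gamma(α+n, β+T).
Sum of observations T = 9.4 hours; n = 5.
Posterior: Gamma(4.6+5, 17.0+9.4) = Gamma(9.6, 26.4).
Mode = (α−1)/β = 0.3258.

0.3258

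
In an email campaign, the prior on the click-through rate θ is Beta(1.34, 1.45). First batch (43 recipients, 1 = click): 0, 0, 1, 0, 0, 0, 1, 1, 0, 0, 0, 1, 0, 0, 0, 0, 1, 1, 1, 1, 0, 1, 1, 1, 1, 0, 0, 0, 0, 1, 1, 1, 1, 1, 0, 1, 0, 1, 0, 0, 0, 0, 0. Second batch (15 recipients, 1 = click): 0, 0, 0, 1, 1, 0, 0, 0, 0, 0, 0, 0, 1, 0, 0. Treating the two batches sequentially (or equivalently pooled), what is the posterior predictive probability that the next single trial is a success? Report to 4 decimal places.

0.3839

The Beta prior is conjugate to a Binomial/Bernoulli likelihood; the update adds successes to α and failures to β.
After batch 1: Beta(1.34+19, 1.45+24) = Beta(20.34, 25.45).
After batch 2: Beta(20.34+3, 25.45+12) = Beta(23.34, 37.45).
For a single future Bernoulli trial, P(success | data) = α/(α+β) = 0.3839.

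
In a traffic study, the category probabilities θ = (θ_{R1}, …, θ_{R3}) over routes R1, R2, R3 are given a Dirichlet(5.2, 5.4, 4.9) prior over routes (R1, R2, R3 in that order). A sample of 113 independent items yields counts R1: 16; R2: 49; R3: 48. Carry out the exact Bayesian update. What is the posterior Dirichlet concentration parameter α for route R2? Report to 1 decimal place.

The Dirichlet prior is conjugate to the Multinomial likelihood: each posterior αⱼ = prior αⱼ + observed count nⱼ.
Posterior concentration: (21.2, 54.4, 52.9), total = 128.5.
α_{R2} = 5.4 + 49 = 54.4.

54.4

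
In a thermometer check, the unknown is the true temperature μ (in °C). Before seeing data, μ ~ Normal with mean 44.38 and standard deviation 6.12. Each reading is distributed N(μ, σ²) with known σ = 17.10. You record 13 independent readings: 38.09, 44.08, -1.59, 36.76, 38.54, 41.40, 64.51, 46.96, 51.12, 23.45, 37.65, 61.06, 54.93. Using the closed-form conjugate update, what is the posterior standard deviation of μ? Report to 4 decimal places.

3.7488

For Normal data with known variance σ², a Normal(μ₀, σ₀²) prior on μ is conjugate. Posterior precision = 1/σ₀² + n/σ²; posterior mean is the precision-weighted average of μ₀ and x̄.
σ₀² = 6.12² = 37.4544, σ² = 17.10² = 292.41; σ² + n·σ₀² = 292.41 + 13·37.4544 = 779.3172.
Posterior precision = 1/σ₀² + n/σ² = 1/37.4544 + 13/292.41 = (σ² + n·σ₀²)/(σ₀²σ²) = 779.3172/(37.4544·292.41); posterior variance σₙ² = σ₀²σ²/(σ² + n·σ₀²) = 37.4544·292.41/779.3172 = 14.053380.
Posterior SD = √σₙ² = √(37.4544·292.41/779.3172) = 3.7488.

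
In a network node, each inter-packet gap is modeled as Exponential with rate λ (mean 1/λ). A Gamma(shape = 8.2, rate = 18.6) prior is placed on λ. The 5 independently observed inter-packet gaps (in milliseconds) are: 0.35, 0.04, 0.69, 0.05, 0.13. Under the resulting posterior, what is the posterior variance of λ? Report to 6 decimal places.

With a Gamma(shape α, rate β) prior on the exponential rate λ, the posterior after n observations with total T = Σxᵢ is Gamma(α+n, β+T).
Sum of observations T = 1.26 milliseconds; n = 5.
Posterior: Gamma(8.2+5, 18.6+1.26) = Gamma(13.2, 19.86).
Var = α/β² = 0.033467.

0.033467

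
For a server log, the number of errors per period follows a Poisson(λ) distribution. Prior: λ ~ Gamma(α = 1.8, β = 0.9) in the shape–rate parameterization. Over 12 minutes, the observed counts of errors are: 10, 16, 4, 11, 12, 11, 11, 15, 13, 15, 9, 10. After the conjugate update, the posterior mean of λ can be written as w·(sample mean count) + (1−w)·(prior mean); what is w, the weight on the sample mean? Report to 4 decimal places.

With a Gamma(shape α, rate β) prior, the Poisson likelihood is conjugate: the posterior is Gamma(α + ΣXᵢ, β + n).
Posterior mean = (α₀+S)/(β₀+n) = [n/(β₀+n)]·(S/n) + [β₀/(β₀+n)]·(α₀/β₀), so only n and β₀ enter the weight.
Weight on data w = n/(β₀+n) = 12/(0.9+12) = 12/12.9 = 0.9302.

0.9302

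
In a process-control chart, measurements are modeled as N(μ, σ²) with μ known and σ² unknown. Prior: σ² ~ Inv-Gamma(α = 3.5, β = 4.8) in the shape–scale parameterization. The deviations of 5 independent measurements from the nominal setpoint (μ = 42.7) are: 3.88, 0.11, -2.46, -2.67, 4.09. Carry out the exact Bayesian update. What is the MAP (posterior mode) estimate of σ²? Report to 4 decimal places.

With known mean μ and an Inverse-Gamma(α, β) prior on σ², the Normal likelihood is conjugate: posterior is Inv-Gamma(α + n/2, β + Σ(xᵢ−μ)²/2).
Σ(xᵢ−μ)² = (3.88)² + (0.11)² + (-2.46)² + (-2.67)² + (4.09)² = 44.9751.
Posterior: Inv-Gamma(3.5 + 5/2, 4.8 + 44.9751/2) = Inv-Gamma(6.00, 27.28755).
Mode = β/(α+1) = 27.28755/7.00 = 3.8982.

3.8982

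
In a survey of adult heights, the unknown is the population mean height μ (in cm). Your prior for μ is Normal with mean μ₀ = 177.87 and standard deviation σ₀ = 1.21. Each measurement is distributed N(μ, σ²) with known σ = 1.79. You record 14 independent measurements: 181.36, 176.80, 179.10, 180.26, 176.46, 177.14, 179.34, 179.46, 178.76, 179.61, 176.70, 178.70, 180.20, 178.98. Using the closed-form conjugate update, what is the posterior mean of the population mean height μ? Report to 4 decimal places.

For Normal data with known variance σ², a Normal(μ₀, σ₀²) prior on μ is conjugate. Posterior precision = 1/σ₀² + n/σ²; posterior mean is the precision-weighted average of μ₀ and x̄.
Σxᵢ = 181.36 + 176.80 + 179.10 + 180.26 + 176.46 + 177.14 + 179.34 + 179.46 + 178.76 + 179.61 + 176.70 + 178.70 + 180.20 + 178.98 = 2502.87, so n·x̄ = 2502.87.
σ₀² = 1.21² = 1.4641, σ² = 1.79² = 3.2041; σ² + n·σ₀² = 3.2041 + 14·1.4641 = 23.7015.
Posterior mean = (μ₀/σ₀² + n·x̄/σ²)/(1/σ₀² + n/σ²) = (σ²·μ₀ + σ₀²·n·x̄)/(σ² + n·σ₀²) = (3.2041·177.87 + 1.4641·2502.87)/23.7015 = 4234.365234/23.7015 = 178.6539.

178.6539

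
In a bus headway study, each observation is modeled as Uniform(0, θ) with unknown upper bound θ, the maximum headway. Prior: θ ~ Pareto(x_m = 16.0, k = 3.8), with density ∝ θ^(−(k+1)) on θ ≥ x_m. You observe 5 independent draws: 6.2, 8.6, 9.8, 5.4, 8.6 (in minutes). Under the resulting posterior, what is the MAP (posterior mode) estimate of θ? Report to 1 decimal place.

A Pareto(scale x_m, shape k) prior on the upper bound θ of Uniform(0, θ) is conjugate: posterior is Pareto(max(x_m, max xᵢ), k + n).
Sample maximum = 9.8; prior scale x_m = 16.0 → posterior scale = max = 16.0.
Posterior shape = 3.8 + 5 = 8.8.
The Pareto density is decreasing on [x_m, ∞), so the mode is x_m = 16.0.

16.0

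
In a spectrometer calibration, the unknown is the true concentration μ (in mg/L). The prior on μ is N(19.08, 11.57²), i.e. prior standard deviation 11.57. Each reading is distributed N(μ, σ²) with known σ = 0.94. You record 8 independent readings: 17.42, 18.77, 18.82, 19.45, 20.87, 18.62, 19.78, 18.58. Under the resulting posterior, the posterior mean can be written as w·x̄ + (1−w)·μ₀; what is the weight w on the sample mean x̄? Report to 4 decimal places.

For Normal data with known variance σ², a Normal(μ₀, σ₀²) prior on μ is conjugate. Posterior precision = 1/σ₀² + n/σ²; posterior mean is the precision-weighted average of μ₀ and x̄.
σ₀² = 11.57² = 133.8649, σ² = 0.94² = 0.8836. Prior precision 1/σ₀² = 1/133.8649; data precision n/σ² = 8/0.8836.
w = (n/σ²)/(1/σ₀² + n/σ²) = n·σ₀²/(σ² + n·σ₀²) = 8·133.8649/(0.8836 + 8·133.8649) = 1070.9192/1071.8028 = 0.9992.

0.9992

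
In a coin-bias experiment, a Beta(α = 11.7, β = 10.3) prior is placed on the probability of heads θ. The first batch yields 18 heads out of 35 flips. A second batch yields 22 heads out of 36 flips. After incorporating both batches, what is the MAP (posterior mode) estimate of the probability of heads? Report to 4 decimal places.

The Beta prior is conjugate to a Binomial/Bernoulli likelihood; the update adds successes to α and failures to β.
After batch 1: Beta(11.7+18, 10.3+17) = Beta(29.7, 27.3).
After batch 2: Beta(29.7+22, 27.3+14) = Beta(51.7, 41.3).
Mode of Beta(a,b) for a,b>1 is (a−1)/(a+b−2) = 50.7/91.0 = 0.5571.

0.5571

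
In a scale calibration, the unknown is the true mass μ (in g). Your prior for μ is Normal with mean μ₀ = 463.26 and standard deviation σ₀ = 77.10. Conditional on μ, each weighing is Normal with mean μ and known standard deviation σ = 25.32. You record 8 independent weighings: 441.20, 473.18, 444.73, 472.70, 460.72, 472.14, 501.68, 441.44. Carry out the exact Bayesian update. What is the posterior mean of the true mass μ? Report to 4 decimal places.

463.4709

For Normal data with known variance σ², a Normal(μ₀, σ₀²) prior on μ is conjugate. Posterior precision = 1/σ₀² + n/σ²; posterior mean is the precision-weighted average of μ₀ and x̄.
Σxᵢ = 441.20 + 473.18 + 444.73 + 472.70 + 460.72 + 472.14 + 501.68 + 441.44 = 3707.79, so n·x̄ = 3707.79.
σ₀² = 77.10² = 5944.41, σ² = 25.32² = 641.1024; σ² + n·σ₀² = 641.1024 + 8·5944.41 = 48196.3824.
Posterior mean = (μ₀/σ₀² + n·x̄/σ²)/(1/σ₀² + n/σ²) = (σ²·μ₀ + σ₀²·n·x̄)/(σ² + n·σ₀²) = (641.1024·463.26 + 5944.41·3707.79)/48196.3824 = 22337621.051724/48196.3824 = 463.4709.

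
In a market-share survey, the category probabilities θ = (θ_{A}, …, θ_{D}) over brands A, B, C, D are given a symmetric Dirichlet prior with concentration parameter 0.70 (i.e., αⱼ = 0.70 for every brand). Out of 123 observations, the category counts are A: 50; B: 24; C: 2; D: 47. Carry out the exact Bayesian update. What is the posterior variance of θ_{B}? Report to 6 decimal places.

The Dirichlet prior is conjugate to the Multinomial likelihood: each posterior αⱼ = prior αⱼ + observed count nⱼ.
Posterior concentration: (50.70, 24.70, 2.70, 47.70), total = 125.80.
Var[θ_j] = α_j(Σα−α_j)/((Σα)²(Σα+1)) = 24.70·101.10/(125.80²·126.80) = 0.001244.

0.001244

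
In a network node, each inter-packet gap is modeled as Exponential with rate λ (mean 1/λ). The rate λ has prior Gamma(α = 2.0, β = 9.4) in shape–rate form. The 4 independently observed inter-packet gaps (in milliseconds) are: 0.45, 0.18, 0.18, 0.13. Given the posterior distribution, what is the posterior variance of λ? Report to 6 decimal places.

0.056119

With a Gamma(shape α, rate β) prior on the exponential rate λ, the posterior after n observations with total T = Σxᵢ is Gamma(α+n, β+T).
Sum of observations T = 0.94 milliseconds; n = 4.
Posterior: Gamma(2.0+4, 9.4+0.94) = Gamma(6.0, 10.34).
Var = α/β² = 0.056119.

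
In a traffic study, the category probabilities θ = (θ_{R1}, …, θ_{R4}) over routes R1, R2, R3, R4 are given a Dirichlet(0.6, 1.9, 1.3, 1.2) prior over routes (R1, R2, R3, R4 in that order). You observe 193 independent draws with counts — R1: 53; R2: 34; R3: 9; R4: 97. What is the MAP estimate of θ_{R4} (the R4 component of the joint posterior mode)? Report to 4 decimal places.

0.5010

The Dirichlet prior is conjugate to the Multinomial likelihood: each posterior αⱼ = prior αⱼ + observed count nⱼ.
Posterior concentration: (53.6, 35.9, 10.3, 98.2), total = 198.0.
Joint mode component: (α_{R4}−1)/(Σα−K) = 97.2/194.0 = 0.5010.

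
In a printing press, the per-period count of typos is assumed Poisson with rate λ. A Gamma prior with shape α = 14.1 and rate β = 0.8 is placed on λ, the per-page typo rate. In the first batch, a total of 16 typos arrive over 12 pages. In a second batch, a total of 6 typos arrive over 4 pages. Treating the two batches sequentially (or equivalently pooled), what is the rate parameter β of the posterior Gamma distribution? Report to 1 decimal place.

With a Gamma(shape α, rate β) prior, the Poisson likelihood is conjugate: the posterior is Gamma(α + ΣXᵢ, β + n).
After batch 1: Gamma(α+S, β+n) = Gamma(14.1+16, 0.8+12) = Gamma(30.1, 12.8).
After batch 2: Gamma(α+S, β+n) = Gamma(30.1+6, 12.8+4) = Gamma(36.1, 16.8).
Posterior β = 16.8.

16.8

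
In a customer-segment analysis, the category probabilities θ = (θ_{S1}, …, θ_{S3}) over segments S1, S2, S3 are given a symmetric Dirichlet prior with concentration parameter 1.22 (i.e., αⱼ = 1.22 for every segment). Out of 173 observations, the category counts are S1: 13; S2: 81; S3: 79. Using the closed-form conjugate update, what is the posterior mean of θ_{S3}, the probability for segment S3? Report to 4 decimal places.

0.4541

The Dirichlet prior is conjugate to the Multinomial likelihood: each posterior αⱼ = prior αⱼ + observed count nⱼ.
Posterior concentration: (14.22, 82.22, 80.22), total = 176.66.
E[θ_{S3}|data] = α_{S3}/Σα = 80.22/176.66 = 0.4541.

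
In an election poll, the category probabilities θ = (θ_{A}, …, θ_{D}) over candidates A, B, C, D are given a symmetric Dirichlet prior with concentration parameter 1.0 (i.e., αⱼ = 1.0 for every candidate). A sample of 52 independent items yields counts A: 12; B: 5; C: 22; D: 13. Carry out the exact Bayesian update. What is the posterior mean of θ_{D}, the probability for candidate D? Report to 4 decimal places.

0.2500

The Dirichlet prior is conjugate to the Multinomial likelihood: each posterior αⱼ = prior αⱼ + observed count nⱼ.
Posterior concentration: (13.0, 6.0, 23.0, 14.0), total = 56.0.
E[θ_{D}|data] = α_{D}/Σα = 14.0/56.0 = 0.2500.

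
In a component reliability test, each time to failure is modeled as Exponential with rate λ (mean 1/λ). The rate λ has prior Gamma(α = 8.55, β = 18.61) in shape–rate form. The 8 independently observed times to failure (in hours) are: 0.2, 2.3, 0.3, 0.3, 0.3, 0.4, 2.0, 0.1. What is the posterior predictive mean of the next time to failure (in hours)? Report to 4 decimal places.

With a Gamma(shape α, rate β) prior on the exponential rate λ, the posterior after n observations with total T = Σxᵢ is Gamma(α+n, β+T).
Sum of observations T = 5.9 hours; n = 8.
Posterior: Gamma(8.55+8, 18.61+5.9) = Gamma(16.55, 24.51).
The predictive distribution for the next observation is Lomax; its mean is β/(α−1) = 24.51/15.55 = 1.5762.

1.5762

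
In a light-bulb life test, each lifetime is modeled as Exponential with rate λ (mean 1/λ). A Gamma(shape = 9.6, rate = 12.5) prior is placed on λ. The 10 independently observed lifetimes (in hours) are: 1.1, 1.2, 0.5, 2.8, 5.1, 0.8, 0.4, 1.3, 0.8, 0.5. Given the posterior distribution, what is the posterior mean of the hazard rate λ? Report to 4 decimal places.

With a Gamma(shape α, rate β) prior on the exponential rate λ, the posterior after n observations with total T = Σxᵢ is Gamma(α+n, β+T).
Sum of observations T = 14.5 hours; n = 10.
Posterior: Gamma(9.6+10, 12.5+14.5) = Gamma(19.6, 27.0).
Posterior mean of λ = α/β = 19.6/27.0 = 0.7259.

0.7259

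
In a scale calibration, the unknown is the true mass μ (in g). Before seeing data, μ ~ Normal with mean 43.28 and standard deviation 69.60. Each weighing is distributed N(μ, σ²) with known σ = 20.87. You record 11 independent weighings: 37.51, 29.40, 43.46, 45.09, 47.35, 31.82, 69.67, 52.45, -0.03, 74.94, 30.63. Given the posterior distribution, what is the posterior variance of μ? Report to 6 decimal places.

For Normal data with known variance σ², a Normal(μ₀, σ₀²) prior on μ is conjugate. Posterior precision = 1/σ₀² + n/σ²; posterior mean is the precision-weighted average of μ₀ and x̄.
σ₀² = 69.60² = 4844.16, σ² = 20.87² = 435.5569; σ² + n·σ₀² = 435.5569 + 11·4844.16 = 53721.3169.
Posterior precision = 1/σ₀² + n/σ² = 1/4844.16 + 11/435.5569 = (σ² + n·σ₀²)/(σ₀²σ²) = 53721.3169/(4844.16·435.5569); posterior variance σₙ² = σ₀²σ²/(σ² + n·σ₀²) = 4844.16·435.5569/53721.3169 = 39.275048.

39.275048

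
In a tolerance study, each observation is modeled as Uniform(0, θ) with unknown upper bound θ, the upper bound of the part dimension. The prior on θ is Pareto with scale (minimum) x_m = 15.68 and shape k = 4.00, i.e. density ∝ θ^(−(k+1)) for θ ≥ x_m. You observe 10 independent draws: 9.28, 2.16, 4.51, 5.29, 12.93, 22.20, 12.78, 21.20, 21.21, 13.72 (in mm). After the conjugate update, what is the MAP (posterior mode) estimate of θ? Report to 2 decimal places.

A Pareto(scale x_m, shape k) prior on the upper bound θ of Uniform(0, θ) is conjugate: posterior is Pareto(max(x_m, max xᵢ), k + n).
Sample maximum = 22.20; prior scale x_m = 15.68 → posterior scale = max = 22.20.
Posterior shape = 4.00 + 10 = 14.00.
The Pareto density is decreasing on [x_m, ∞), so the mode is x_m = 22.20.

22.20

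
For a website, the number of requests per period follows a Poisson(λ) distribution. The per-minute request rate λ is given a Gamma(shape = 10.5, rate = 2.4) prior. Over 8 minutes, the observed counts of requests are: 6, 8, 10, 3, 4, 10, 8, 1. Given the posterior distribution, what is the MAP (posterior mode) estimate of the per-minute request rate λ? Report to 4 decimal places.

5.7212

With a Gamma(shape α, rate β) prior, the Poisson likelihood is conjugate: the posterior is Gamma(α + ΣXᵢ, β + n).
Sum of counts S = 50 over n = 8 minutes.
Posterior: Gamma(α+S, β+n) = Gamma(10.5+50, 2.4+8) = Gamma(60.5, 10.4).
Mode of Gamma(α,β) for α≥1 is (α−1)/β = 59.5/10.4 = 5.7212.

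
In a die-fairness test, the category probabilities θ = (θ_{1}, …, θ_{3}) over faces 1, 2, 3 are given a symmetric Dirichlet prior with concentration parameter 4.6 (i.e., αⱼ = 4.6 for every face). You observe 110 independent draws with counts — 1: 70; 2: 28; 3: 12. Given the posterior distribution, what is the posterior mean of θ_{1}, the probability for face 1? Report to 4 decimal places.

0.6026

The Dirichlet prior is conjugate to the Multinomial likelihood: each posterior αⱼ = prior αⱼ + observed count nⱼ.
Posterior concentration: (74.6, 32.6, 16.6), total = 123.8.
E[θ_{1}|data] = α_{1}/Σα = 74.6/123.8 = 0.6026.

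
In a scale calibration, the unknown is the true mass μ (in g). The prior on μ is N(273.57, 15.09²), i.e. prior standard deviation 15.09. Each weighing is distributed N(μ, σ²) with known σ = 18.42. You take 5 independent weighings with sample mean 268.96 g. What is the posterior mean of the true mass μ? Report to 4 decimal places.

For Normal data with known variance σ², a Normal(μ₀, σ₀²) prior on μ is conjugate. Posterior precision = 1/σ₀² + n/σ²; posterior mean is the precision-weighted average of μ₀ and x̄.
n·x̄ = 5·268.96 = 1344.8.
σ₀² = 15.09² = 227.7081, σ² = 18.42² = 339.2964; σ² + n·σ₀² = 339.2964 + 5·227.7081 = 1477.8369.
Posterior mean = (μ₀/σ₀² + n·x̄/σ²)/(1/σ₀² + n/σ²) = (σ²·μ₀ + σ₀²·n·x̄)/(σ² + n·σ₀²) = (339.2964·273.57 + 227.7081·1344.8)/1477.8369 = 399043.169028/1477.8369 = 270.0184.

270.0184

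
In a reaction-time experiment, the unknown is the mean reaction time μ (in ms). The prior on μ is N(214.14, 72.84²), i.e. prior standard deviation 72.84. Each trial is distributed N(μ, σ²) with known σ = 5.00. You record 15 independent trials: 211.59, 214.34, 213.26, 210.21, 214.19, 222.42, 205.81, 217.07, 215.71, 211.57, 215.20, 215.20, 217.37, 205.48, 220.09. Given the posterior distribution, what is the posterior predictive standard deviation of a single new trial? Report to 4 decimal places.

5.1639

For Normal data with known variance σ², a Normal(μ₀, σ₀²) prior on μ is conjugate. Posterior precision = 1/σ₀² + n/σ²; posterior mean is the precision-weighted average of μ₀ and x̄.
σ₀² = 72.84² = 5305.6656, σ² = 5.00² = 25; σ² + n·σ₀² = 25 + 15·5305.6656 = 79609.984.
Posterior precision = 1/σ₀² + n/σ² = 1/5305.6656 + 15/25 = (σ² + n·σ₀²)/(σ₀²σ²) = 79609.984/(5305.6656·25); posterior variance σₙ² = σ₀²σ²/(σ² + n·σ₀²) = 5305.6656·25/79609.984 = 1.666143.
Predictive variance for one new observation = σₙ² + σ² = 5305.6656·25/79609.984 + 25 = σ²·(σ₀² + 79609.984)/79609.984 = 25·84915.6496/79609.984 = 26.666143; SD = √(25·84915.6496/79609.984) = 5.1639.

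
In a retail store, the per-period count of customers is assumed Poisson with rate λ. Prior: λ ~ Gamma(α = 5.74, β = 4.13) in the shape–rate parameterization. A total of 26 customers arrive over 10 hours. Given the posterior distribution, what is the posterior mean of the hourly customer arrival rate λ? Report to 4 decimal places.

2.2463

With a Gamma(shape α, rate β) prior, the Poisson likelihood is conjugate: the posterior is Gamma(α + ΣXᵢ, β + n).
Posterior: Gamma(α+S, β+n) = Gamma(5.74+26, 4.13+10) = Gamma(31.74, 14.13).
Posterior mean = α/β = 31.74/14.13 = 2.2463.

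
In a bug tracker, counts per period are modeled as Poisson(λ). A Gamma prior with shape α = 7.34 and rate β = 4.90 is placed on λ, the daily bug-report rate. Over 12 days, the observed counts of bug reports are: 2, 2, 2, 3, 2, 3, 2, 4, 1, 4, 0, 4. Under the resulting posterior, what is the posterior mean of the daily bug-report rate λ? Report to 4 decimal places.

2.1503

With a Gamma(shape α, rate β) prior, the Poisson likelihood is conjugate: the posterior is Gamma(α + ΣXᵢ, β + n).
Sum of counts S = 29 over n = 12 days.
Posterior: Gamma(α+S, β+n) = Gamma(7.34+29, 4.90+12) = Gamma(36.34, 16.90).
Posterior mean = α/β = 36.34/16.90 = 2.1503.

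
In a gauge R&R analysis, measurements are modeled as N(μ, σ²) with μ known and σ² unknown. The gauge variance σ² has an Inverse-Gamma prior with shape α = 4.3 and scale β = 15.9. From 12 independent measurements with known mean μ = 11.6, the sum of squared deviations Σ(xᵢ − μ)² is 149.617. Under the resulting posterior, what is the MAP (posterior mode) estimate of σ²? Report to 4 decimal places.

8.0273

With known mean μ and an Inverse-Gamma(α, β) prior on σ², the Normal likelihood is conjugate: posterior is Inv-Gamma(α + n/2, β + Σ(xᵢ−μ)²/2).
Posterior: Inv-Gamma(4.3 + 12/2, 15.9 + 149.617/2) = Inv-Gamma(10.30, 90.7085).
Mode = β/(α+1) = 90.7085/11.30 = 8.0273.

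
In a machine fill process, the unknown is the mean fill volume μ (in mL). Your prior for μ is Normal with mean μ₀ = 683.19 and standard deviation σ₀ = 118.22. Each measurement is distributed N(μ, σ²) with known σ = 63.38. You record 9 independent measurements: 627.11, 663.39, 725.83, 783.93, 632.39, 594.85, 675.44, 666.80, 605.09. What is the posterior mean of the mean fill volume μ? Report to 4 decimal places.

For Normal data with known variance σ², a Normal(μ₀, σ₀²) prior on μ is conjugate. Posterior precision = 1/σ₀² + n/σ²; posterior mean is the precision-weighted average of μ₀ and x̄.
Σxᵢ = 627.11 + 663.39 + 725.83 + 783.93 + 632.39 + 594.85 + 675.44 + 666.80 + 605.09 = 5974.83, so n·x̄ = 5974.83.
σ₀² = 118.22² = 13975.9684, σ² = 63.38² = 4017.0244; σ² + n·σ₀² = 4017.0244 + 9·13975.9684 = 129800.74.
Posterior mean = (μ₀/σ₀² + n·x̄/σ²)/(1/σ₀² + n/σ²) = (σ²·μ₀ + σ₀²·n·x̄)/(σ² + n·σ₀²) = (4017.0244·683.19 + 13975.9684·5974.83)/129800.74 = 86248426.175208/129800.74 = 664.4679.

664.4679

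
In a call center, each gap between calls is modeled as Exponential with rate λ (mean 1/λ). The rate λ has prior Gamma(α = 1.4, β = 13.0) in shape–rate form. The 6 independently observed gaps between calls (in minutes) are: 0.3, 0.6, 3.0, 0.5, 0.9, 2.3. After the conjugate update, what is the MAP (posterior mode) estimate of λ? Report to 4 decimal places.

0.3107

With a Gamma(shape α, rate β) prior on the exponential rate λ, the posterior after n observations with total T = Σxᵢ is Gamma(α+n, β+T).
Sum of observations T = 7.6 minutes; n = 6.
Posterior: Gamma(1.4+6, 13.0+7.6) = Gamma(7.4, 20.6).
Mode = (α−1)/β = 0.3107.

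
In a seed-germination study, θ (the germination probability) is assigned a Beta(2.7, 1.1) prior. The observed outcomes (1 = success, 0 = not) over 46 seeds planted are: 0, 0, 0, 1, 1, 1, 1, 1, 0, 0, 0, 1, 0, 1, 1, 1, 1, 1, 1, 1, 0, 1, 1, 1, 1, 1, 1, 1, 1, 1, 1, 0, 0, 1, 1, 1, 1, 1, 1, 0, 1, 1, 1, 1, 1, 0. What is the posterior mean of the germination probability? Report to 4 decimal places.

The Beta prior is conjugate to a Binomial/Bernoulli likelihood; the update adds successes to α and failures to β.
Posterior: Beta(α+k, β+n−k) = Beta(2.7+34, 1.1+12) = Beta(36.7, 13.1).
Posterior mean = α/(α+β) = 36.7/49.8 = 0.7369.

0.7369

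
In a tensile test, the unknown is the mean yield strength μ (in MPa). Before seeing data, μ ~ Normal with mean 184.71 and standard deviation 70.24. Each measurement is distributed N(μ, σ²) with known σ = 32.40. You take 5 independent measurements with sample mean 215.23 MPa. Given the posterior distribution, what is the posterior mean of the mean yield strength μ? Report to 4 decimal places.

For Normal data with known variance σ², a Normal(μ₀, σ₀²) prior on μ is conjugate. Posterior precision = 1/σ₀² + n/σ²; posterior mean is the precision-weighted average of μ₀ and x̄.
n·x̄ = 5·215.23 = 1076.15.
σ₀² = 70.24² = 4933.6576, σ² = 32.40² = 1049.76; σ² + n·σ₀² = 1049.76 + 5·4933.6576 = 25718.048.
Posterior mean = (μ₀/σ₀² + n·x̄/σ²)/(1/σ₀² + n/σ²) = (σ²·μ₀ + σ₀²·n·x̄)/(σ² + n·σ₀²) = (1049.76·184.71 + 4933.6576·1076.15)/25718.048 = 5503256.79584/25718.048 = 213.9842.

213.9842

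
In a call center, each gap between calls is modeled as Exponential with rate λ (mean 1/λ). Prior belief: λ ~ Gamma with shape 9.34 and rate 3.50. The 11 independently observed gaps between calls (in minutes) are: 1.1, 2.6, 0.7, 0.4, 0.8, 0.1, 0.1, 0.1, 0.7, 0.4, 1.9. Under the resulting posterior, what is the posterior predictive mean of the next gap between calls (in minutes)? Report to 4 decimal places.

With a Gamma(shape α, rate β) prior on the exponential rate λ, the posterior after n observations with total T = Σxᵢ is Gamma(α+n, β+T).
Sum of observations T = 8.9 minutes; n = 11.
Posterior: Gamma(9.34+11, 3.50+8.9) = Gamma(20.34, 12.40).
The predictive distribution for the next observation is Lomax; its mean is β/(α−1) = 12.40/19.34 = 0.6412.

0.6412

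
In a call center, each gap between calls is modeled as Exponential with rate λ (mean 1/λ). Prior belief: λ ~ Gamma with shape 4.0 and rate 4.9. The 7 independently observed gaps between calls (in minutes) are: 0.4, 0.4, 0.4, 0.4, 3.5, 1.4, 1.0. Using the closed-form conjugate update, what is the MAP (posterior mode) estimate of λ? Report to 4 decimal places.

0.8065

With a Gamma(shape α, rate β) prior on the exponential rate λ, the posterior after n observations with total T = Σxᵢ is Gamma(α+n, β+T).
Sum of observations T = 7.5 minutes; n = 7.
Posterior: Gamma(4.0+7, 4.9+7.5) = Gamma(11.0, 12.4).
Mode = (α−1)/β = 0.8065.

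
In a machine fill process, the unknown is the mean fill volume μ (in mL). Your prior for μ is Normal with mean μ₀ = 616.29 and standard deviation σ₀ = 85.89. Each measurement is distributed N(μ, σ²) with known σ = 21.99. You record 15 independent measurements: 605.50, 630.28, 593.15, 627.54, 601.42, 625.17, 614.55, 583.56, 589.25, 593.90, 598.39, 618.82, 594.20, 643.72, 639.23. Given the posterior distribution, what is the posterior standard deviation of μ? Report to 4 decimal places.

5.6654

For Normal data with known variance σ², a Normal(μ₀, σ₀²) prior on μ is conjugate. Posterior precision = 1/σ₀² + n/σ²; posterior mean is the precision-weighted average of μ₀ and x̄.
σ₀² = 85.89² = 7377.0921, σ² = 21.99² = 483.5601; σ² + n·σ₀² = 483.5601 + 15·7377.0921 = 111139.9416.
Posterior precision = 1/σ₀² + n/σ² = 1/7377.0921 + 15/483.5601 = (σ² + n·σ₀²)/(σ₀²σ²) = 111139.9416/(7377.0921·483.5601); posterior variance σₙ² = σ₀²σ²/(σ² + n·σ₀²) = 7377.0921·483.5601/111139.9416 = 32.097078.
Posterior SD = √σₙ² = √(7377.0921·483.5601/111139.9416) = 5.6654.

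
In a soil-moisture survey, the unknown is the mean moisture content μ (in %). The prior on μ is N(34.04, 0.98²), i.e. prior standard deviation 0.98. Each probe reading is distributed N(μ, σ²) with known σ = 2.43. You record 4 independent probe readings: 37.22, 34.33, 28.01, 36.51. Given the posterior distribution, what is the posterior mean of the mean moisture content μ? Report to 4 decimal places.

For Normal data with known variance σ², a Normal(μ₀, σ₀²) prior on μ is conjugate. Posterior precision = 1/σ₀² + n/σ²; posterior mean is the precision-weighted average of μ₀ and x̄.
Σxᵢ = 37.22 + 34.33 + 28.01 + 36.51 = 136.07, so n·x̄ = 136.07.
σ₀² = 0.98² = 0.9604, σ² = 2.43² = 5.9049; σ² + n·σ₀² = 5.9049 + 4·0.9604 = 9.7465.
Posterior mean = (μ₀/σ₀² + n·x̄/σ²)/(1/σ₀² + n/σ²) = (σ²·μ₀ + σ₀²·n·x̄)/(σ² + n·σ₀²) = (5.9049·34.04 + 0.9604·136.07)/9.7465 = 331.684424/9.7465 = 34.0311.

34.0311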